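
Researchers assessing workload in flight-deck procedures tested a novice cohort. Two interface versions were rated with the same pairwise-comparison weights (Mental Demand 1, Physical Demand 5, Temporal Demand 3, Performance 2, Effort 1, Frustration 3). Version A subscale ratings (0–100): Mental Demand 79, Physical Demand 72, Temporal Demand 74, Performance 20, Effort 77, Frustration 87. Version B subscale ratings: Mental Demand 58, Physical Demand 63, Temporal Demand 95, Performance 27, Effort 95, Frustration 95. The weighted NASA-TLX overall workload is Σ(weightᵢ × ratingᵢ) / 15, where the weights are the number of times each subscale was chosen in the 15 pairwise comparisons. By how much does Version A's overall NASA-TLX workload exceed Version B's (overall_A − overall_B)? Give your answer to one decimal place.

-3.5

Version A weighted sum = 1·79 + 5·72 + 3·74 + 2·20 + 1·77 + 3·87 = 79 + 360 + 222 + 40 + 77 + 261 = 1039; overall_A = 1039/15 = 69.2667.
Version B weighted sum = 1·58 + 5·63 + 3·95 + 2·27 + 1·95 + 3·95 = 58 + 315 + 285 + 54 + 95 + 285 = 1092; overall_B = 1092/15 = 72.8000.
Difference = 69.2667 − 72.8000 = -3.5333 ≈ -3.5.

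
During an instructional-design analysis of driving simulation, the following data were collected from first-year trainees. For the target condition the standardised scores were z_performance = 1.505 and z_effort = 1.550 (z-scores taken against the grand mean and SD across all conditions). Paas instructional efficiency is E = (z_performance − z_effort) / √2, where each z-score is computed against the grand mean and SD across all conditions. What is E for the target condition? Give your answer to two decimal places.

-0.03

z_P − z_E = 1.505 − 1.550 = -0.0450.
E = -0.0450 / √2 = -0.0450 / 1.41421 = -0.0318 ≈ -0.03.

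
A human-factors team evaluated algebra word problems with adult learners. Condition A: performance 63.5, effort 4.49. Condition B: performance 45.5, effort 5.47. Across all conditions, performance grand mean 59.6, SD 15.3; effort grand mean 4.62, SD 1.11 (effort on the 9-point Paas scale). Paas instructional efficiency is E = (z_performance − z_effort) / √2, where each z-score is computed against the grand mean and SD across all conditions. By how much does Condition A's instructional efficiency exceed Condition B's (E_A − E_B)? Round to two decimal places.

Condition A: z_P = (63.5 − 59.6)/15.3 = 0.2549; z_E = (4.49 − 4.62)/1.11 = -0.1171; E_A = (0.2549 − (-0.1171))/√2 = 0.2630.
Condition B: z_P = (45.5 − 59.6)/15.3 = -0.9216; z_E = (5.47 − 4.62)/1.11 = 0.7658; E_B = (-0.9216 − 0.7658)/√2 = -1.1932.
E_A − E_B = 0.2630 − (-1.1932) = 1.4562 ≈ 1.46.

1.46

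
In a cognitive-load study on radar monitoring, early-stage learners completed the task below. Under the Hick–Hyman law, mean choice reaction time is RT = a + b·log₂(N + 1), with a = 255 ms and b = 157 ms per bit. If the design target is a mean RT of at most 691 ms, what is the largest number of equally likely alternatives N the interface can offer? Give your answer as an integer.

Set 255 + 157·log₂(N + 1) ≤ 691.
log₂(N + 1) ≤ (691 − 255) / 157 = 2.7771.
N + 1 ≤ 2^2.7771 = 6.8547.
N ≤ 5.8547, so the largest integer N is 5.

5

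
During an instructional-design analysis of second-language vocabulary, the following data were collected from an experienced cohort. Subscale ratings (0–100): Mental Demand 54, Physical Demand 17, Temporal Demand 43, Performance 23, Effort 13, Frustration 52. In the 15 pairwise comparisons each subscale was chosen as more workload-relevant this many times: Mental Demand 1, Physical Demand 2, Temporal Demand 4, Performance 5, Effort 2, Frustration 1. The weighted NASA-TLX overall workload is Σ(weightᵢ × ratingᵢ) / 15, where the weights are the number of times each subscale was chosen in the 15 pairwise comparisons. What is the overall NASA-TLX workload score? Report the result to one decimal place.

The tallies are the weights (they sum to 15).
Weighted sum = 1·54 + 2·17 + 4·43 + 5·23 + 2·13 + 1·52
            = 54 + 34 + 172 + 115 + 26 + 52 = 453.
Overall workload = 453 / 15 = 30.2000 ≈ 30.2.

30.2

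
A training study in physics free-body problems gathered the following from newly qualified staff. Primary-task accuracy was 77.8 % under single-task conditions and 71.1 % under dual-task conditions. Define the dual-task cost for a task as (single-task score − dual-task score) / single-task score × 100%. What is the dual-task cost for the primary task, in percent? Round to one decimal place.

8.6

Cost = (77.8 − 71.1) / 77.8 × 100%
     = 6.7000 / 77.8 × 100% = 8.6118%.
≈ 8.6%.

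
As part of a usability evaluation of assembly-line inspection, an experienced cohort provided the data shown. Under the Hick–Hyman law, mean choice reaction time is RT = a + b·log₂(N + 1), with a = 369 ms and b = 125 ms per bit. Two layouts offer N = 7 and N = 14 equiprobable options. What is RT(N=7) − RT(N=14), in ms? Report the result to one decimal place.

-113.4

RT(7) = 369 + 125·log₂(8) = 369 + 125·3.0000 = 744.0000 ms.
RT(14) = 369 + 125·log₂(15) = 369 + 125·3.9069 = 857.3625 ms.
Difference = 744.0000 − 857.3625 = -113.3625 ≈ -113.4 ms.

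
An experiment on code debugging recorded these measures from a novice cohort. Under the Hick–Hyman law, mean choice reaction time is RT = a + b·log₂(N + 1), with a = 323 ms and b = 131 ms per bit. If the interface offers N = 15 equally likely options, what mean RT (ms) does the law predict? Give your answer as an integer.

847

log₂(15 + 1) = log₂(16) = 4.0000.
RT = 323 + 131 × 4.0000 = 323 + 524.0000 = 847.0000 ms.
≈ 847 ms.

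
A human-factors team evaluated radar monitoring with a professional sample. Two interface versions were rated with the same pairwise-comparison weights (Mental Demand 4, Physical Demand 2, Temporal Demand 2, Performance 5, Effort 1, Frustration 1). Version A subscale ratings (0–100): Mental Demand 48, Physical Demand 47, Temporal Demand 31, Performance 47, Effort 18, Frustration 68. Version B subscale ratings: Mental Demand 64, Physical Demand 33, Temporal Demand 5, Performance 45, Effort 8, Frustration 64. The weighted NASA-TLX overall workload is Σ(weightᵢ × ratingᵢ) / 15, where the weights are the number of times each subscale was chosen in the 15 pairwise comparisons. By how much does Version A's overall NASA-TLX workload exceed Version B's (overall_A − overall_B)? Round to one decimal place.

Version A weighted sum = 4·48 + 2·47 + 2·31 + 5·47 + 1·18 + 1·68 = 192 + 94 + 62 + 235 + 18 + 68 = 669; overall_A = 669/15 = 44.6000.
Version B weighted sum = 4·64 + 2·33 + 2·5 + 5·45 + 1·8 + 1·64 = 256 + 66 + 10 + 225 + 8 + 64 = 629; overall_B = 629/15 = 41.9333.
Difference = 44.6000 − 41.9333 = 2.6667 ≈ 2.7.

2.7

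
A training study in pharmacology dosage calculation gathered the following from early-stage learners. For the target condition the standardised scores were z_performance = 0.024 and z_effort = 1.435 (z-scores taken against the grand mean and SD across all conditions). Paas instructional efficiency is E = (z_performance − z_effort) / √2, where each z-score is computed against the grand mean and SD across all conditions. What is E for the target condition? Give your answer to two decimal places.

-1.00

z_P − z_E = 0.024 − 1.435 = -1.4110.
E = -1.4110 / √2 = -1.4110 / 1.41421 = -0.9977 ≈ -1.00.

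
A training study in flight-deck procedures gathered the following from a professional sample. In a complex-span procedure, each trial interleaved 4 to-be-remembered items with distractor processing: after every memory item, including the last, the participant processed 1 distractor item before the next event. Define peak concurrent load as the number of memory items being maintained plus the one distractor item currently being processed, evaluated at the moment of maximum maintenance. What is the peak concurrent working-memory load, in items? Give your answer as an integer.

Maintenance is greatest during the distractor(s) after memory item 4: all 4 memory items are being held.
One distractor item is concurrently being processed.
Peak concurrent load = 4 + 1 = 5 items.

5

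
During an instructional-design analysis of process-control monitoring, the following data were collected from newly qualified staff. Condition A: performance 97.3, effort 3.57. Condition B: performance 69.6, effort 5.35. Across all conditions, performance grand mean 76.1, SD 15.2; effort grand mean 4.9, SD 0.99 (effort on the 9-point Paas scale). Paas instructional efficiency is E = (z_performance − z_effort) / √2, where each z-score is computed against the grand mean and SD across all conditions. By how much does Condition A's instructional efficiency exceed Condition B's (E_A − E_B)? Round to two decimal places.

Condition A: z_P = (97.3 − 76.1)/15.2 = 1.3947; z_E = (3.57 − 4.9)/0.99 = -1.3434; E_A = (1.3947 − (-1.3434))/√2 = 1.9361.
Condition B: z_P = (69.6 − 76.1)/15.2 = -0.4276; z_E = (5.35 − 4.9)/0.99 = 0.4545; E_B = (-0.4276 − 0.4545)/√2 = -0.6237.
E_A − E_B = 1.9361 − (-0.6237) = 2.5598 ≈ 2.56.

2.56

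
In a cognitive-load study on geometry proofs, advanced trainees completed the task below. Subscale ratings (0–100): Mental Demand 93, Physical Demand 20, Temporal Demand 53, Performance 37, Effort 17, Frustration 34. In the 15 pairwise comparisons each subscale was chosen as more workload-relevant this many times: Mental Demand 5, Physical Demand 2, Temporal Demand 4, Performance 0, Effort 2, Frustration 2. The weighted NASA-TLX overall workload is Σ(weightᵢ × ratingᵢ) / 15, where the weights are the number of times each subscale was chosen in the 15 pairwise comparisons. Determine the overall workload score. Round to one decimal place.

The tallies are the weights (they sum to 15).
Weighted sum = 5·93 + 2·20 + 4·53 + 0·37 + 2·17 + 2·34
            = 465 + 40 + 212 + 0 + 34 + 68 = 819.
Overall workload = 819 / 15 = 54.6000 ≈ 54.6.

54.6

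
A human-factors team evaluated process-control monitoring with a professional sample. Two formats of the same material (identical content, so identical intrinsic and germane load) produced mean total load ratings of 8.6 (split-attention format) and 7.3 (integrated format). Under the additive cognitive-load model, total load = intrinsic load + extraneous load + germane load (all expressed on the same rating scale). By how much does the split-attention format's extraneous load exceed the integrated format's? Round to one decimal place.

Intrinsic and germane load are equal across formats, so the difference in total load equals the difference in extraneous load.
Extraneous-load difference = 8.6 − 7.3 = 1.3.

1.3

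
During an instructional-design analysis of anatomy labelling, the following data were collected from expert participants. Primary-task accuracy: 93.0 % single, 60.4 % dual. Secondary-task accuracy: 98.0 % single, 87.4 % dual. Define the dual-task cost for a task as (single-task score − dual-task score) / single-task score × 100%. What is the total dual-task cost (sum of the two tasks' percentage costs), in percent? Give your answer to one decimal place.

45.9

Primary cost = (93.0 − 60.4) / 93.0 × 100% = 35.0538%.
Secondary cost = (98.0 − 87.4) / 98.0 × 100% = 10.8163%.
Total = 35.0538% + 10.8163% = 45.8701% ≈ 45.9%.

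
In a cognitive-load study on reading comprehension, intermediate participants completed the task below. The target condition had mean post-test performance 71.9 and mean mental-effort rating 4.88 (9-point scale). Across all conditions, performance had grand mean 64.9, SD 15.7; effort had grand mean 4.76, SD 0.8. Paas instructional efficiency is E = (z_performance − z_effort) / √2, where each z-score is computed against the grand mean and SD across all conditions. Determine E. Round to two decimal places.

0.21

z_performance = (71.9 − 64.9) / 15.7 = 7.0000 / 15.7 = 0.4459.
z_effort = (4.88 − 4.76) / 0.8 = 0.1200 / 0.8 = 0.1500.
z_P − z_E = 0.4459 − 0.1500 = 0.2959.
E = 0.2959 / √2 = 0.2959 / 1.41421 = 0.2092 ≈ 0.21.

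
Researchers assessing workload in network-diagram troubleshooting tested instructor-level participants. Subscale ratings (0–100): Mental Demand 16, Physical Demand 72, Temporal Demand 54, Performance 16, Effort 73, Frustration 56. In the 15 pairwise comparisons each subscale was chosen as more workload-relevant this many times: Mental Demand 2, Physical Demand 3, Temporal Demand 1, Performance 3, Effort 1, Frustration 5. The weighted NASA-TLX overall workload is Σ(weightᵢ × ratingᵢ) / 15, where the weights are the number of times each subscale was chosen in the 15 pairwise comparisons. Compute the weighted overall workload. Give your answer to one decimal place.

46.9

The tallies are the weights (they sum to 15).
Weighted sum = 2·16 + 3·72 + 1·54 + 3·16 + 1·73 + 5·56
            = 32 + 216 + 54 + 48 + 73 + 280 = 703.
Overall workload = 703 / 15 = 46.8667 ≈ 46.9.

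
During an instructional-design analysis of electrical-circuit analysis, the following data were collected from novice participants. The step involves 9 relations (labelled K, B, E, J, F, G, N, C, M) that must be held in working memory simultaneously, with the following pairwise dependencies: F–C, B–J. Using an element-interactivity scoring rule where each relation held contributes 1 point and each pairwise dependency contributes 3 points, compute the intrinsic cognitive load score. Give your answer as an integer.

15

Count of relations held simultaneously: 9.
Count of pairwise dependencies listed: 2.
Element contribution: 9 × 1 = 9.
Interaction contribution: 2 × 3 = 6.
Intrinsic load = 9 + 6 = 15.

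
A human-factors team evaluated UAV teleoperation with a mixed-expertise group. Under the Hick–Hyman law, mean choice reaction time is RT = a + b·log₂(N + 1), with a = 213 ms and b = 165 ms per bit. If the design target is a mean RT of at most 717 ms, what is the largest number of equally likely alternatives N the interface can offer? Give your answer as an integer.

Set 213 + 165·log₂(N + 1) ≤ 717.
log₂(N + 1) ≤ (717 − 213) / 165 = 3.0545.
N + 1 ≤ 2^3.0545 = 8.3080.
N ≤ 7.3080, so the largest integer N is 7.

7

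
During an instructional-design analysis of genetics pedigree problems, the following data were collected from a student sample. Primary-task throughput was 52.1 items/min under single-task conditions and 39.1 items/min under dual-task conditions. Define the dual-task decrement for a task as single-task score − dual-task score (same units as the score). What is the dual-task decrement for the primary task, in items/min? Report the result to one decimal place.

13.0

Decrement = 52.1 − 39.1 = 13.0000 items/min ≈ 13.0 items/min.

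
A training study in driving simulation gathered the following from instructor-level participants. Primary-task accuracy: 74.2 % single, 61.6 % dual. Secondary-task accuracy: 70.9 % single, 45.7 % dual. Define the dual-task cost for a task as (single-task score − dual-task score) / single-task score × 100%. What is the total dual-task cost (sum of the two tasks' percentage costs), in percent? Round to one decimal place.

Primary cost = (74.2 − 61.6) / 74.2 × 100% = 16.9811%.
Secondary cost = (70.9 − 45.7) / 70.9 × 100% = 35.5430%.
Total = 16.9811% + 35.5430% = 52.5241% ≈ 52.5%.

52.5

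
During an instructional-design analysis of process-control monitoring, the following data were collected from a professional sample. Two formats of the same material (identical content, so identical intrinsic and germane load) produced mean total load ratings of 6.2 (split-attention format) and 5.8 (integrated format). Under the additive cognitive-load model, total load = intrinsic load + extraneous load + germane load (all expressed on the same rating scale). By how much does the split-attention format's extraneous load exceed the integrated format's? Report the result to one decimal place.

0.4

Intrinsic and germane load are equal across formats, so the difference in total load equals the difference in extraneous load.
Extraneous-load difference = 6.2 − 5.8 = 0.4.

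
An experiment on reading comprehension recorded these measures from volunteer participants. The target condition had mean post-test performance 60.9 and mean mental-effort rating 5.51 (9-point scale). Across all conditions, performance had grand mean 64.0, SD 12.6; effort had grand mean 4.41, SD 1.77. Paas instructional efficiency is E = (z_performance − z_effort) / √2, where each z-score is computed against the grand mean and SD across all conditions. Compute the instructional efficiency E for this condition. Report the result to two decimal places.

-0.61

z_performance = (60.9 − 64.0) / 12.6 = -3.1000 / 12.6 = -0.2460.
z_effort = (5.51 − 4.41) / 1.77 = 1.1000 / 1.77 = 0.6215.
z_P − z_E = -0.2460 − 0.6215 = -0.8675.
E = -0.8675 / √2 = -0.8675 / 1.41421 = -0.6134 ≈ -0.61.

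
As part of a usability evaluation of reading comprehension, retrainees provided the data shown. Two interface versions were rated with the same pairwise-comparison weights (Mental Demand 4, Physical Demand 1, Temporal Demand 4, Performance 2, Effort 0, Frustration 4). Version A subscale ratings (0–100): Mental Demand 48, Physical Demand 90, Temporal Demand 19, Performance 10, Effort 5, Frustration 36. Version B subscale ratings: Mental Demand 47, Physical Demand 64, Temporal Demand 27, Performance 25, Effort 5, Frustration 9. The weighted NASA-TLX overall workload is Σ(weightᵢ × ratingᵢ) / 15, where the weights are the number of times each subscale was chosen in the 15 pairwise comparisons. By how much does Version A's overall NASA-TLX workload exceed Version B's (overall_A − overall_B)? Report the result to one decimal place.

5.1

Version A weighted sum = 4·48 + 1·90 + 4·19 + 2·10 + 0·5 + 4·36 = 192 + 90 + 76 + 20 + 0 + 144 = 522; overall_A = 522/15 = 34.8000.
Version B weighted sum = 4·47 + 1·64 + 4·27 + 2·25 + 0·5 + 4·9 = 188 + 64 + 108 + 50 + 0 + 36 = 446; overall_B = 446/15 = 29.7333.
Difference = 34.8000 − 29.7333 = 5.0667 ≈ 5.1.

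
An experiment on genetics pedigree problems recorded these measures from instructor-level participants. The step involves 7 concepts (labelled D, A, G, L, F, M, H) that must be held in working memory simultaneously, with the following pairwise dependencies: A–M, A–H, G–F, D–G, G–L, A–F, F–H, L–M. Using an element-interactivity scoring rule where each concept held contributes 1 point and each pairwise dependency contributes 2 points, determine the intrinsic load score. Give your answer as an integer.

23

Count of concepts held simultaneously: 7.
Count of pairwise dependencies listed: 8.
Element contribution: 7 × 1 = 7.
Interaction contribution: 8 × 2 = 16.
Intrinsic load = 7 + 16 = 23.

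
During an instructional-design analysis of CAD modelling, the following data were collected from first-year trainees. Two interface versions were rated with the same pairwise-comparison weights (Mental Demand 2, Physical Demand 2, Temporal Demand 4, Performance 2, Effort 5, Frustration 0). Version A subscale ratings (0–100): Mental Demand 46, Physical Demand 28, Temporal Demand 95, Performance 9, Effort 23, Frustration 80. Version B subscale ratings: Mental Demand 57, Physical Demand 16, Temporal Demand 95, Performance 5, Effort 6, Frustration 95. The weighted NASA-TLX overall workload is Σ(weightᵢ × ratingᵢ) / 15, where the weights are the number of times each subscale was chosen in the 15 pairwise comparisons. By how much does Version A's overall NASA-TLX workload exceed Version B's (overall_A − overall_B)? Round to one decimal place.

Version A weighted sum = 2·46 + 2·28 + 4·95 + 2·9 + 5·23 + 0·80 = 92 + 56 + 380 + 18 + 115 + 0 = 661; overall_A = 661/15 = 44.0667.
Version B weighted sum = 2·57 + 2·16 + 4·95 + 2·5 + 5·6 + 0·95 = 114 + 32 + 380 + 10 + 30 + 0 = 566; overall_B = 566/15 = 37.7333.
Difference = 44.0667 − 37.7333 = 6.3334 ≈ 6.3.

6.3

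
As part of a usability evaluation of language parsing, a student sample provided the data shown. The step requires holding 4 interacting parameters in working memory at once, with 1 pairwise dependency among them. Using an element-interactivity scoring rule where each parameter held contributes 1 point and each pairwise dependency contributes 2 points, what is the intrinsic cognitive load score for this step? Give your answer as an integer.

6

Element contribution: 4 × 1 = 4.
Interaction contribution: 1 × 2 = 2.
Intrinsic load = 4 + 2 = 6.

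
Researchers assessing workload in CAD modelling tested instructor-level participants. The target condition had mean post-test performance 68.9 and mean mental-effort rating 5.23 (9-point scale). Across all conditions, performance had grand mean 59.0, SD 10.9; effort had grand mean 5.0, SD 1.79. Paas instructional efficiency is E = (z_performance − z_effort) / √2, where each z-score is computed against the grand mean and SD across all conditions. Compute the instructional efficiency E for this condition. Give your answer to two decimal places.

0.55

z_performance = (68.9 − 59.0) / 10.9 = 9.9000 / 10.9 = 0.9083.
z_effort = (5.23 − 5.0) / 1.79 = 0.2300 / 1.79 = 0.1285.
z_P − z_E = 0.9083 − 0.1285 = 0.7798.
E = 0.7798 / √2 = 0.7798 / 1.41421 = 0.5514 ≈ 0.55.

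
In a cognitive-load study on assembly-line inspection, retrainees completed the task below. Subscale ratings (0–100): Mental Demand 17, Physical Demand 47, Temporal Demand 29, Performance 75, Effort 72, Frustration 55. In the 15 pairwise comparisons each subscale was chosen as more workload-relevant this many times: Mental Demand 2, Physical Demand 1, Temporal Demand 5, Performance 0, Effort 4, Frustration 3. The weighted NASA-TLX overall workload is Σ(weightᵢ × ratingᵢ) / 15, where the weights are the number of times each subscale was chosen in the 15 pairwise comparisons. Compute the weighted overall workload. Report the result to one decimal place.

The tallies are the weights (they sum to 15).
Weighted sum = 2·17 + 1·47 + 5·29 + 0·75 + 4·72 + 3·55
            = 34 + 47 + 145 + 0 + 288 + 165 = 679.
Overall workload = 679 / 15 = 45.2667 ≈ 45.3.

45.3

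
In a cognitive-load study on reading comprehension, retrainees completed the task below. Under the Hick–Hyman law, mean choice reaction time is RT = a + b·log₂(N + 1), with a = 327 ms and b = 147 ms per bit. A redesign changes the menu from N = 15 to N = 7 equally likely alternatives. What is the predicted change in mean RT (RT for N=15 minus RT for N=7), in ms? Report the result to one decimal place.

RT(15) = 327 + 147·log₂(16) = 327 + 147·4.0000 = 915.0000 ms.
RT(7) = 327 + 147·log₂(8) = 327 + 147·3.0000 = 768.0000 ms.
Difference = 915.0000 − 768.0000 = 147.0000 ≈ 147.0 ms.

147.0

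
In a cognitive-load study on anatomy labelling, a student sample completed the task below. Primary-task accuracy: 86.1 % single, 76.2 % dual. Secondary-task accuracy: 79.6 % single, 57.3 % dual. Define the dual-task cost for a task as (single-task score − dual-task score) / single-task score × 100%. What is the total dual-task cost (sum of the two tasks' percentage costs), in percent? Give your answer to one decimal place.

39.5

Primary cost = (86.1 − 76.2) / 86.1 × 100% = 11.4983%.
Secondary cost = (79.6 − 57.3) / 79.6 × 100% = 28.0151%.
Total = 11.4983% + 28.0151% = 39.5134% ≈ 39.5%.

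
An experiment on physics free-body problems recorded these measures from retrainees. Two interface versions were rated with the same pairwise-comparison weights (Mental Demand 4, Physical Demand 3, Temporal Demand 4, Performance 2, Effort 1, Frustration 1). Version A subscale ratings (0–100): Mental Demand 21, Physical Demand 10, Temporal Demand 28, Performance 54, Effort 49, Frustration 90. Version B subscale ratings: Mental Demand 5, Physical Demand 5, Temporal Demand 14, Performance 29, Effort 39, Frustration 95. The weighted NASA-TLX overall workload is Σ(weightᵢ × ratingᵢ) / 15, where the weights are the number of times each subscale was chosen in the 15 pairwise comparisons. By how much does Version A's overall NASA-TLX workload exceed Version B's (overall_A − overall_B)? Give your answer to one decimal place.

12.7

Version A weighted sum = 4·21 + 3·10 + 4·28 + 2·54 + 1·49 + 1·90 = 84 + 30 + 112 + 108 + 49 + 90 = 473; overall_A = 473/15 = 31.5333.
Version B weighted sum = 4·5 + 3·5 + 4·14 + 2·29 + 1·39 + 1·95 = 20 + 15 + 56 + 58 + 39 + 95 = 283; overall_B = 283/15 = 18.8667.
Difference = 31.5333 − 18.8667 = 12.6666 ≈ 12.7.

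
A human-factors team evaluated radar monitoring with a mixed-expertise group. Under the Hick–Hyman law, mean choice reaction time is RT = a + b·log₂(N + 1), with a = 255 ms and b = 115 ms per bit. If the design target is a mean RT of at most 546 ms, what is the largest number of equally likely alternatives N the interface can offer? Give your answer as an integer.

4

Set 255 + 115·log₂(N + 1) ≤ 546.
log₂(N + 1) ≤ (546 − 255) / 115 = 2.5304.
N + 1 ≤ 2^2.5304 = 5.7773.
N ≤ 4.7773, so the largest integer N is 4.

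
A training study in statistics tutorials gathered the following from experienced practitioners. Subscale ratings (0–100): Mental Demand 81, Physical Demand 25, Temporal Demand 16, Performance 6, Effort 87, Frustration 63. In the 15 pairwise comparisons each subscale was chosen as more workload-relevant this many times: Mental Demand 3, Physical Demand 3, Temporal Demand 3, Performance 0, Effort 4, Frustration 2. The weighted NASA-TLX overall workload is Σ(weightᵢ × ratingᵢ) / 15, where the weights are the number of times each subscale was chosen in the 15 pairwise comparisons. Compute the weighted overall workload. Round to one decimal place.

56.0

The tallies are the weights (they sum to 15).
Weighted sum = 3·81 + 3·25 + 3·16 + 0·6 + 4·87 + 2·63
            = 243 + 75 + 48 + 0 + 348 + 126 = 840.
Overall workload = 840 / 15 = 56.0000 ≈ 56.0.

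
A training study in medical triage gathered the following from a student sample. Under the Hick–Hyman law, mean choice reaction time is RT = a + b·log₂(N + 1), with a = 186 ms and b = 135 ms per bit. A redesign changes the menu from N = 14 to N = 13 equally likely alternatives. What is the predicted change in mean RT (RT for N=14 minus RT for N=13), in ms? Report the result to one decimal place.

RT(14) = 186 + 135·log₂(15) = 186 + 135·3.9069 = 713.4315 ms.
RT(13) = 186 + 135·log₂(14) = 186 + 135·3.8074 = 699.9990 ms.
Difference = 713.4315 − 699.9990 = 13.4325 ≈ 13.4 ms.

13.4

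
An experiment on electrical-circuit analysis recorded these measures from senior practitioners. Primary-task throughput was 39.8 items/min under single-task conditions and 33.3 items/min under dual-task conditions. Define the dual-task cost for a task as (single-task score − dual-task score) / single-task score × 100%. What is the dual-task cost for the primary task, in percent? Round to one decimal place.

Cost = (39.8 − 33.3) / 39.8 × 100%
     = 6.5000 / 39.8 × 100% = 16.3317%.
≈ 16.3%.

16.3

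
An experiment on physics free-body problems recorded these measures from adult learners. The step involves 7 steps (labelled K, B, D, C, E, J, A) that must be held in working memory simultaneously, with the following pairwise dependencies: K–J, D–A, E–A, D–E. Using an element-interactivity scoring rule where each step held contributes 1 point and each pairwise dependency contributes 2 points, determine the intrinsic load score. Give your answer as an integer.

15

Count of steps held simultaneously: 7.
Count of pairwise dependencies listed: 4.
Element contribution: 7 × 1 = 7.
Interaction contribution: 4 × 2 = 8.
Intrinsic load = 7 + 8 = 15.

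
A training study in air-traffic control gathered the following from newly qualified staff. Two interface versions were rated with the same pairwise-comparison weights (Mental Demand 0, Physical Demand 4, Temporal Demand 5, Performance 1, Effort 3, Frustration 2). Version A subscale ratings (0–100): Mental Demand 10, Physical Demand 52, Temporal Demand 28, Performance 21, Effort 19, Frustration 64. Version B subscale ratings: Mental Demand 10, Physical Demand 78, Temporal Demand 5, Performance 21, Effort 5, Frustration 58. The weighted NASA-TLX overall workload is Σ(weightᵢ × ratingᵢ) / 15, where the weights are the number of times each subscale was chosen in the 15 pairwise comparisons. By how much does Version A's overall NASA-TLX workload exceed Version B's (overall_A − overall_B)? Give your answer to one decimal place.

4.3

Version A weighted sum = 0·10 + 4·52 + 5·28 + 1·21 + 3·19 + 2·64 = 0 + 208 + 140 + 21 + 57 + 128 = 554; overall_A = 554/15 = 36.9333.
Version B weighted sum = 0·10 + 4·78 + 5·5 + 1·21 + 3·5 + 2·58 = 0 + 312 + 25 + 21 + 15 + 116 = 489; overall_B = 489/15 = 32.6000.
Difference = 36.9333 − 32.6000 = 4.3333 ≈ 4.3.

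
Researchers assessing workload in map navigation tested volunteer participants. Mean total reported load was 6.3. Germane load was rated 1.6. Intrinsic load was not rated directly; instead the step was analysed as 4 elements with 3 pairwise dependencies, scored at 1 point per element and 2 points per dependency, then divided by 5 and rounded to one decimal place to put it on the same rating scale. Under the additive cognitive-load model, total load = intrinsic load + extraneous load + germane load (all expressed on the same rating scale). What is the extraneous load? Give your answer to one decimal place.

Intrinsic (element-interactivity): (4 × 1 + 3 × 2) / 5 = 10 / 5 = 2.0000 → 2.0.
extraneous load = total − intrinsic − germane
             = 6.3 − 2.0 − 1.6 = 2.7.

2.7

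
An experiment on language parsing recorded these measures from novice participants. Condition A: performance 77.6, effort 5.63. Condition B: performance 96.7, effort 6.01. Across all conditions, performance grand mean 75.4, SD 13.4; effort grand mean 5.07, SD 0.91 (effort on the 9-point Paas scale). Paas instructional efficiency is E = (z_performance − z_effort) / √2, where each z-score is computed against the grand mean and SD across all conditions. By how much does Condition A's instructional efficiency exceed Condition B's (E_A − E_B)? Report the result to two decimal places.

-0.71

Condition A: z_P = (77.6 − 75.4)/13.4 = 0.1642; z_E = (5.63 − 5.07)/0.91 = 0.6154; E_A = (0.1642 − 0.6154)/√2 = -0.3190.
Condition B: z_P = (96.7 − 75.4)/13.4 = 1.5896; z_E = (6.01 − 5.07)/0.91 = 1.0330; E_B = (1.5896 − 1.0330)/√2 = 0.3936.
E_A − E_B = -0.3190 − 0.3936 = -0.7126 ≈ -0.71.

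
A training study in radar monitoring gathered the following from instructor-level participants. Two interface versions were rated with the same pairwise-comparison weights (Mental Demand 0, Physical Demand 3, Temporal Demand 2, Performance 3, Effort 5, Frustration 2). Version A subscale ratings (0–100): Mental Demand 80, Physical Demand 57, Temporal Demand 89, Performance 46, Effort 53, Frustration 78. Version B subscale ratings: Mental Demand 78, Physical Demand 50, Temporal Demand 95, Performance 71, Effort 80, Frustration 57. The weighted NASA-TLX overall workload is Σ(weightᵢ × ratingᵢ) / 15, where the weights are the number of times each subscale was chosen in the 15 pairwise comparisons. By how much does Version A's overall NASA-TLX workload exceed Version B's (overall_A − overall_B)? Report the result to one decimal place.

Version A weighted sum = 0·80 + 3·57 + 2·89 + 3·46 + 5·53 + 2·78 = 0 + 171 + 178 + 138 + 265 + 156 = 908; overall_A = 908/15 = 60.5333.
Version B weighted sum = 0·78 + 3·50 + 2·95 + 3·71 + 5·80 + 2·57 = 0 + 150 + 190 + 213 + 400 + 114 = 1067; overall_B = 1067/15 = 71.1333.
Difference = 60.5333 − 71.1333 = -10.6000 ≈ -10.6.

-10.6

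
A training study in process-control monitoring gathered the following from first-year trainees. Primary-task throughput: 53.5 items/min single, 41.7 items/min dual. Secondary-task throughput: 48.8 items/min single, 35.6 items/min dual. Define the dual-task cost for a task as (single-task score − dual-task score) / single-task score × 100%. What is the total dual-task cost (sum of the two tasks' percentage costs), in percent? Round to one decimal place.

Primary cost = (53.5 − 41.7) / 53.5 × 100% = 22.0561%.
Secondary cost = (48.8 − 35.6) / 48.8 × 100% = 27.0492%.
Total = 22.0561% + 27.0492% = 49.1053% ≈ 49.1%.

49.1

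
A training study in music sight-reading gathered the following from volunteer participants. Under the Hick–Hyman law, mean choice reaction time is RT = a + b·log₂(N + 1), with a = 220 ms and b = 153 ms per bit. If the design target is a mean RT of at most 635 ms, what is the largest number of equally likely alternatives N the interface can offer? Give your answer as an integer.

Set 220 + 153·log₂(N + 1) ≤ 635.
log₂(N + 1) ≤ (635 − 220) / 153 = 2.7124.
N + 1 ≤ 2^2.7124 = 6.5541.
N ≤ 5.5541, so the largest integer N is 5.

5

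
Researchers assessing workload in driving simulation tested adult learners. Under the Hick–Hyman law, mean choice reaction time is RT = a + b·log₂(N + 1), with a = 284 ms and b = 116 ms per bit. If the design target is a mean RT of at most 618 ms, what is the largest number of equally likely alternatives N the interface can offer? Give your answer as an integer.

6

Set 284 + 116·log₂(N + 1) ≤ 618.
log₂(N + 1) ≤ (618 − 284) / 116 = 2.8793.
N + 1 ≤ 2^2.8793 = 7.3579.
N ≤ 6.3579, so the largest integer N is 6.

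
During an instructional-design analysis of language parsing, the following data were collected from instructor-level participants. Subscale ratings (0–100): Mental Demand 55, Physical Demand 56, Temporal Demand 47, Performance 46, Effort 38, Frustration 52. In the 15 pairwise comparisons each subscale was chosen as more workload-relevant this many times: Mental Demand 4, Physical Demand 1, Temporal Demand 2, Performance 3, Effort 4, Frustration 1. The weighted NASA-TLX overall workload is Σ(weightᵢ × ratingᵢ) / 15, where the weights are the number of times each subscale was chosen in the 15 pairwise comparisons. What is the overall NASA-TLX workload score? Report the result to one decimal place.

The tallies are the weights (they sum to 15).
Weighted sum = 4·55 + 1·56 + 2·47 + 3·46 + 4·38 + 1·52
            = 220 + 56 + 94 + 138 + 152 + 52 = 712.
Overall workload = 712 / 15 = 47.4667 ≈ 47.5.

47.5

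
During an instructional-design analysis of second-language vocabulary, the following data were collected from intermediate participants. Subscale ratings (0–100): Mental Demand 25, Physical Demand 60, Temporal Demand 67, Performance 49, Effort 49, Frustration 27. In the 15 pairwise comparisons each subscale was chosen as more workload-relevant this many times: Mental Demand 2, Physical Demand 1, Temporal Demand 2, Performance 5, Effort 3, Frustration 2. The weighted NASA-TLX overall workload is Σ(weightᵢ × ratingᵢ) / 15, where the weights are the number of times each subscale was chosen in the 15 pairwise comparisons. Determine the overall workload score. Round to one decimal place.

The tallies are the weights (they sum to 15).
Weighted sum = 2·25 + 1·60 + 2·67 + 5·49 + 3·49 + 2·27
            = 50 + 60 + 134 + 245 + 147 + 54 = 690.
Overall workload = 690 / 15 = 46.0000 ≈ 46.0.

46.0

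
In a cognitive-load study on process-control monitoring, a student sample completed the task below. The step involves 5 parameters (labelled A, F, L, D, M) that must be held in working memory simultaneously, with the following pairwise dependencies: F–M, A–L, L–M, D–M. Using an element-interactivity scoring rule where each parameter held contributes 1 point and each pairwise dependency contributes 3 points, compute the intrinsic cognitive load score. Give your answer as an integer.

Count of parameters held simultaneously: 5.
Count of pairwise dependencies listed: 4.
Element contribution: 5 × 1 = 5.
Interaction contribution: 4 × 3 = 12.
Intrinsic load = 5 + 12 = 17.

17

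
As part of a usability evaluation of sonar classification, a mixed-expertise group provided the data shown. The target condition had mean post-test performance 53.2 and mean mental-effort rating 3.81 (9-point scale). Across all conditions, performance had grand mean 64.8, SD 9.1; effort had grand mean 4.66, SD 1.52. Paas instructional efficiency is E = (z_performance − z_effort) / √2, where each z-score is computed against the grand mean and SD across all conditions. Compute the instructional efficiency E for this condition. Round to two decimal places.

z_performance = (53.2 − 64.8) / 9.1 = -11.6000 / 9.1 = -1.2747.
z_effort = (3.81 − 4.66) / 1.52 = -0.8500 / 1.52 = -0.5592.
z_P − z_E = -1.2747 − (-0.5592) = -0.7155.
E = -0.7155 / √2 = -0.7155 / 1.41421 = -0.5059 ≈ -0.51.

-0.51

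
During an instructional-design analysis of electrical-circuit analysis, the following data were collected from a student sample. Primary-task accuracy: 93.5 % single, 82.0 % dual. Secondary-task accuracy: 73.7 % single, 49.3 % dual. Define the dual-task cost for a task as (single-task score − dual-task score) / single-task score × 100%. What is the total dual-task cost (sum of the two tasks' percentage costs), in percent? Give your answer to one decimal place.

45.4

Primary cost = (93.5 − 82.0) / 93.5 × 100% = 12.2995%.
Secondary cost = (73.7 − 49.3) / 73.7 × 100% = 33.1072%.
Total = 12.2995% + 33.1072% = 45.4067% ≈ 45.4%.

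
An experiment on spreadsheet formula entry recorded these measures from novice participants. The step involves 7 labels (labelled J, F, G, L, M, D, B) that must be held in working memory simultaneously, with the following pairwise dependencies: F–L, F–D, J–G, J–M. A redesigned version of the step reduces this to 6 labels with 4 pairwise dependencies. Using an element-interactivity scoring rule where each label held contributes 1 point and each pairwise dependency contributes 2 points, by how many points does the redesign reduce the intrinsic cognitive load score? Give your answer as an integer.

Original: 7 × 1 + 4 × 2 = 7 + 8 = 15.
Redesigned: 6 × 1 + 4 × 2 = 6 + 8 = 14.
Reduction = 15 − 14 = 1.

1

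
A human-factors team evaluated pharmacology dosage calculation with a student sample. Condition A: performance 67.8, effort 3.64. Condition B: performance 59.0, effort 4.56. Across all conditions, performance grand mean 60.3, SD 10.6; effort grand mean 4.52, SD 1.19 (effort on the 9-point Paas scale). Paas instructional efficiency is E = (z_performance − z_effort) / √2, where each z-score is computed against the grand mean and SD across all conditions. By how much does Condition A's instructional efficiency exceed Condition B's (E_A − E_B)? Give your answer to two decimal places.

1.13

Condition A: z_P = (67.8 − 60.3)/10.6 = 0.7075; z_E = (3.64 − 4.52)/1.19 = -0.7395; E_A = (0.7075 − (-0.7395))/√2 = 1.0232.
Condition B: z_P = (59.0 − 60.3)/10.6 = -0.1226; z_E = (4.56 − 4.52)/1.19 = 0.0336; E_B = (-0.1226 − 0.0336)/√2 = -0.1105.
E_A − E_B = 1.0232 − (-0.1105) = 1.1337 ≈ 1.13.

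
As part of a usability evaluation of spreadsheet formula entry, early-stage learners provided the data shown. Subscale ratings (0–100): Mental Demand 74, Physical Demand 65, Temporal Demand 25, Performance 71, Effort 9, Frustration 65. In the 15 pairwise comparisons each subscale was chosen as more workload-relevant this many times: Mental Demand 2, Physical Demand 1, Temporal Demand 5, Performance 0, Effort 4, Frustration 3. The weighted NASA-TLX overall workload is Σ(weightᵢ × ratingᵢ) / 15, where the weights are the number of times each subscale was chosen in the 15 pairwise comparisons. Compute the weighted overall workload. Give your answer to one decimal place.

The tallies are the weights (they sum to 15).
Weighted sum = 2·74 + 1·65 + 5·25 + 0·71 + 4·9 + 3·65
            = 148 + 65 + 125 + 0 + 36 + 195 = 569.
Overall workload = 569 / 15 = 37.9333 ≈ 37.9.

37.9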